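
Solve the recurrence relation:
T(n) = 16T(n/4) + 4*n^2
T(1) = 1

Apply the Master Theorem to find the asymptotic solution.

a=16, b=4, f(n)=4*n^2. log_4(16) = 2. Case 2: T(n) = O(n^2 log n).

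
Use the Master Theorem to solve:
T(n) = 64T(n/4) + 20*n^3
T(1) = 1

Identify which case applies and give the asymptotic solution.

a=64, b=4, f(n)=20*n^3.
log_4(64) = 3, so n^(log_b(a)) = n^3.
f(n) = Theta(n^3), so Case 2 applies.
T(n) = Theta(n^3 log n).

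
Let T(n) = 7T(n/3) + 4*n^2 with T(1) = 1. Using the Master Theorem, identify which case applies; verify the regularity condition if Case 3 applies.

a=7, b=3, f(n)=4*n^2.
log_3(7) = 1.771 < 2.
f(n) = Omega(n^(1.771+epsilon)) for some epsilon > 0, so Case 3 is the candidate.
Regularity: a*f(n/b) = 7*4*(n/3)^2 = (7/9)*4*n^2 <= c*f(n) with c = 7/9 < 1. Satisfied.
Case 3: T(n) = Theta(n^2).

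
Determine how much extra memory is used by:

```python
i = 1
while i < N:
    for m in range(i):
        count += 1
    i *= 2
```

Space complexity: O(1).
Only a constant amount of auxiliary storage is used; nothing grows with n.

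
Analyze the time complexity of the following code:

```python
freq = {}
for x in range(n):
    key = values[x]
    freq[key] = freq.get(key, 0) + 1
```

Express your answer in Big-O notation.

Time complexity: O(n).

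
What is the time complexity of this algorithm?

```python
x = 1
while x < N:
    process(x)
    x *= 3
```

Time complexity: O(log n).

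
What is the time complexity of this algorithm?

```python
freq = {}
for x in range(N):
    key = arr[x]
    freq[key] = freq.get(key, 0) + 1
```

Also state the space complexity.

Time complexity: O(n).
Space complexity: O(n).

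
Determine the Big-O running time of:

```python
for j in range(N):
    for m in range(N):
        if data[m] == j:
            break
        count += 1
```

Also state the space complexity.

Time complexity: O(n^2).
Space complexity: O(1).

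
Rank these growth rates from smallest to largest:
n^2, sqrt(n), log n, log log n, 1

Ordered by growth rate: 1 < log log n < log n < sqrt(n) < n^2.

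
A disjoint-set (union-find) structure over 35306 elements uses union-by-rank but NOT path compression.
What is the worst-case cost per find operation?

Union-by-rank alone keeps every tree's height <= log_2(35306) ~= 15.1. Each find traverses from a node to its root, costing O(height) = O(log n). Without path compression this bound is tight.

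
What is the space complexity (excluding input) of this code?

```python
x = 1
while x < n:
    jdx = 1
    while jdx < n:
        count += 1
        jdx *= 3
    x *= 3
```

Space complexity: O(1).
Only a constant amount of auxiliary storage is used; nothing grows with n.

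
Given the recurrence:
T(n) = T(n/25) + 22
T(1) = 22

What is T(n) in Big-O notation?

Each step divides n by 25 and adds 22. After log_25(n) steps, T(n) = O(log n).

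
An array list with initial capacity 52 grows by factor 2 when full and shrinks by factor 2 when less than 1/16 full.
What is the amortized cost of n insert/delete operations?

Using potential function Phi = |2*size - capacity|. Resizing costs are offset by potential release. Amortized O(1) per operation.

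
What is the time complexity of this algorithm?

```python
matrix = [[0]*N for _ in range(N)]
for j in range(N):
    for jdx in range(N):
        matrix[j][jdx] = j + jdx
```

Time complexity: O(n^2).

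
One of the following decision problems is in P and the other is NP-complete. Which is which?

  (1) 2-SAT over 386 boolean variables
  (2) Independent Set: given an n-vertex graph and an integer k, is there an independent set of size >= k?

(1) is P: 2-SAT is solvable in linear time via implication-graph SCCs.
(2) is NP-complete: complement of Clique (with k part of the input).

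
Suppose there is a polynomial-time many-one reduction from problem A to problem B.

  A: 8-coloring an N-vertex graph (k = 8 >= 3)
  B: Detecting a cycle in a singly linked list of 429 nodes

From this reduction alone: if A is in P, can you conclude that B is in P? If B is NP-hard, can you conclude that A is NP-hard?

A poly-time reduction A <=_p B transfers tractability DOWN (B easy => A easy) and hardness UP (A hard => B hard), not the reverse.
From A in P, the reduction alone does NOT give B in P: any problem in P trivially reduces to SAT, yet SAT is not known to be in P.
From B NP-hard, the reduction alone does NOT give A NP-hard: again, easy problems reduce to hard ones.
(Here in fact A is NP-complete and B is in P, so no such reduction is known -- its existence would imply P = NP; the analysis concerns only what the assumed reduction would or would not let you conclude.)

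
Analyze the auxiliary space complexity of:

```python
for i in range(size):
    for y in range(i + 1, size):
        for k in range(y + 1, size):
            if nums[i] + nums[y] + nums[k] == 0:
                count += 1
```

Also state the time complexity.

Space complexity: O(1).
Only a constant amount of auxiliary storage is used; nothing grows with n.
Time complexity: O(n^3).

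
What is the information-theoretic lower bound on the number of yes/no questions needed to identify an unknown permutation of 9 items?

There are 9! = 362880 permutations. Each yes/no question gives at most 1 bit, so at least ceil(log_2(362880)) = 19 questions are needed.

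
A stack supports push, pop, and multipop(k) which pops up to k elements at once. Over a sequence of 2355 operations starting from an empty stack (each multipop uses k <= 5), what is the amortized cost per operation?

Each element is pushed exactly once and popped at most once (whether by pop or as part of a multipop). So the total number of individual pops over the whole sequence is at most the number of pushes, which is at most 2355. Total work <= 2 * 2355, hence O(1) amortized per operation.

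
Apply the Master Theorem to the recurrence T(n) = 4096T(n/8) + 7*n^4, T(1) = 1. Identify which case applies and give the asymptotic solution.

a=4096, b=8, f(n)=7*n^4.
log_8(4096) = 4, so n^(log_b(a)) = n^4.
f(n) = Theta(n^4), so Case 2 applies.
T(n) = Theta(n^4 log n).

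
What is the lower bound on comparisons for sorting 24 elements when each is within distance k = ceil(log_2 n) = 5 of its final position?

Partition the 24 positions into floor(n/k) blocks of k = 5 consecutive positions; any permutation within a block keeps every element within k of its final position, so there are at least (k!)^(n/k) distinguishable inputs. Lower bound: log_2((k!)^(n/k)) = (n/k) * log_2(k!) = Theta(n log k); with k = ceil(log_2 n), this is Omega(n log log n).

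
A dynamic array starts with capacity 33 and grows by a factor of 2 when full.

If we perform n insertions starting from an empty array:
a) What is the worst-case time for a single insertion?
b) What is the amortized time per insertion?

(a) Worst-case single insertion: O(n) -- when the array is full at capacity c, the resize copies all c elements, and c can be Theta(n).
(b) Resizes happen at sizes 33, 66, 132, ... Total copy cost for n insertions: 33 + 66 + ... = O(n) (geometric series with ratio 1/2). Amortized cost per insertion: O(n)/n = O(1).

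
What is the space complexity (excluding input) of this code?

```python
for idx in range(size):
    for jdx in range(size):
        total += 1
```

Space complexity: O(1).
Only a constant amount of auxiliary storage is used; nothing grows with n.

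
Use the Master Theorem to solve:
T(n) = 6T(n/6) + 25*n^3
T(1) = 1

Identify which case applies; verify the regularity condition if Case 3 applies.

a=6, b=6, f(n)=25*n^3.
log_6(6) = 1 < 3.
f(n) = Omega(n^(1+epsilon)) for some epsilon > 0, so Case 3 is the candidate.
Regularity: a*f(n/b) = 6*25*(n/6)^3 = (6/216)*25*n^3 <= c*f(n) with c = 6/216 < 1. Satisfied.
Case 3: T(n) = Theta(n^3).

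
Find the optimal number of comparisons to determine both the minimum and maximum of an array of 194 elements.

Naive approach: 386 comparisons (193 for max + 193 for min).
Optimal: Compare elements in pairs first (floor(n/2) = 97 comparisons), then find max among winners and min among losers (96 comparisons each).
Total: ceil(3n/2) - 2 = 289 comparisons. An adversary argument shows this is also a lower bound.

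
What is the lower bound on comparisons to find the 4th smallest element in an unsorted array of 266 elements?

Finding the 4th smallest of 266 elements requires Omega(n) comparisons. Every element must participate in at least one comparison; otherwise it could be the 4th smallest.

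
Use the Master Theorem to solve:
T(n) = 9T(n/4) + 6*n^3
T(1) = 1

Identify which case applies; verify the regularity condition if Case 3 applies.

a=9, b=4, f(n)=6*n^3.
log_4(9) = 1.585 < 3.
f(n) = Omega(n^(1.585+epsilon)) for some epsilon > 0, so Case 3 is the candidate.
Regularity: a*f(n/b) = 9*6*(n/4)^3 = (9/64)*6*n^3 <= c*f(n) with c = 9/64 < 1. Satisfied.
Case 3: T(n) = Theta(n^3).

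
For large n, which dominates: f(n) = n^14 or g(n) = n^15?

g(n) = n^15 grows faster: n^15/n^14 = n^1 -> infinity.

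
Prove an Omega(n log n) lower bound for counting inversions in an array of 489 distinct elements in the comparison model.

Decision-tree argument: at any leaf, the comparisons made (with transitivity) must totally order all 489 elements -- otherwise some pair (i,j) is unordered, and an adversary can present two inputs agreeing on every comparison made but with that pair flipped, changing the inversion count by 1, so the leaf's output is wrong on one of them. Hence the tree has >= 489! leaves and height >= log_2(489!) = Omega(n log n). Modified merge sort achieves O(n log n).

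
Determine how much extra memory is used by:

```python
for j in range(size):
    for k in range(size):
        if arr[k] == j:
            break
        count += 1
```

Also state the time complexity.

Space complexity: O(1).
Only a constant amount of auxiliary storage is used; nothing grows with n.
Time complexity: O(n^2).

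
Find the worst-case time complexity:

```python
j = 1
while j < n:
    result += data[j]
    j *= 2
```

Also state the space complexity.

Time complexity: O(log n).
Space complexity: O(1).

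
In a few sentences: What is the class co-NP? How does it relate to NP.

co-NP is the class of problems whose complement is in NP. A problem is in co-NP if 'no' instances have short proofs. NP and co-NP may or may not be equal. If NP != co-NP, then P != NP. Tautology (is a formula always true?) is in co-NP.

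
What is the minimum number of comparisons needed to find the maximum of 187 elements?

Finding the maximum requires 186 comparisons. Each comparison eliminates exactly one candidate. With 187 candidates, we need 186 eliminations.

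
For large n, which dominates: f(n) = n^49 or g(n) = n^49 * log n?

g(n) = n^49 * log n grows faster: extra log n factor -> infinity.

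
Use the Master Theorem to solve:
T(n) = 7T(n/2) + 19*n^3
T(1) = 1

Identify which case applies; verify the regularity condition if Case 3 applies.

a=7, b=2, f(n)=19*n^3.
log_2(7) = 2.807 < 3.
f(n) = Omega(n^(2.807+epsilon)) for some epsilon > 0, so Case 3 is the candidate.
Regularity: a*f(n/b) = 7*19*(n/2)^3 = (7/8)*19*n^3 <= c*f(n) with c = 7/8 < 1. Satisfied.
Case 3: T(n) = Theta(n^3).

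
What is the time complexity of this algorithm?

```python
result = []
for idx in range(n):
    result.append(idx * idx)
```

Time complexity: O(n).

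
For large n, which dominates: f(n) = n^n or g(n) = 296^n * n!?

g(n) = 296^n * n! grows faster: by Stirling n! ~ sqrt(2 pi n)(n/e)^n, so 296^n n! / n^n ~ (296/e)^n sqrt(2 pi n) -> infinity since 296/e > 1.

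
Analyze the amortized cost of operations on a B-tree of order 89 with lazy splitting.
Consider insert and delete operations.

In a B-tree of order 89, a node splits when it has 89 keys. With lazy splitting, we use potential Phi = number of full nodes + number of near-empty nodes. Each split costs O(1) but reduces potential. Between splits, at least 44 insertions must occur in that node. Amortized structural cost is O(1) per operation, plus O(log_89 n) traversal.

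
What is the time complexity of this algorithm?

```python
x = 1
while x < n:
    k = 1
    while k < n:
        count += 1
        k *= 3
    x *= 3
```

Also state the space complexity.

Time complexity: O(log^2 n).
Space complexity: O(1).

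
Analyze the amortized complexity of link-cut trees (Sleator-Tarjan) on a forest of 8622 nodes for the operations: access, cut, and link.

Link-cut trees represent the forest using splay trees over preferred paths. With potential Phi = sum over nodes of log(size of virtual subtree), each access on 8622 nodes is O(log 8622) = O(log n) amortized by the splay-tree access lemma. Cut and link are O(1) plus one access.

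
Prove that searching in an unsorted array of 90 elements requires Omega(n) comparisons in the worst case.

An adversary can always place the target in the last position checked. Until all 90 positions are examined, the target might be in any unchecked position. Therefore 90 comparisons are necessary.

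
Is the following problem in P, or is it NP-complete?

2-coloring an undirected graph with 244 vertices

This problem is in P: 2-coloring is bipartiteness testing via BFS, O(V+E).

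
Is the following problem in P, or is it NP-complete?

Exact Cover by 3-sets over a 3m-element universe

This problem is NP-complete: one of Karp's 21 NP-complete problems.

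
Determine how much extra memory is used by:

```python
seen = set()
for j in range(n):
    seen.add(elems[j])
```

Space complexity: O(n).
Auxiliary storage grows linearly with the input size n in the worst case.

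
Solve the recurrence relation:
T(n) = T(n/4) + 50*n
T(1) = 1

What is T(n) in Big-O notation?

Geometric series: 50*n*(1 + 1/4 + 1/4^2 + ...) = O(n). T(n) = O(n).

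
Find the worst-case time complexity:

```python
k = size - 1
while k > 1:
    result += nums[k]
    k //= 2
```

Time complexity: O(log n).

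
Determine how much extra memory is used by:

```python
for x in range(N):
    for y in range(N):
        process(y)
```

Space complexity: O(1).
Only a constant amount of auxiliary storage is used; nothing grows with n.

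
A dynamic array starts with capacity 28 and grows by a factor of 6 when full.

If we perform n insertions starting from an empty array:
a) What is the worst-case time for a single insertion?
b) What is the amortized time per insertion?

(a) Worst-case single insertion: O(n) -- when the array is full at capacity c, the resize copies all c elements, and c can be Theta(n).
(b) Resizes happen at sizes 28, 168, 1008, ... Total copy cost for n insertions: 28 + 168 + ... = O(n) (geometric series with ratio 1/6). Amortized cost per insertion: O(n)/n = O(1).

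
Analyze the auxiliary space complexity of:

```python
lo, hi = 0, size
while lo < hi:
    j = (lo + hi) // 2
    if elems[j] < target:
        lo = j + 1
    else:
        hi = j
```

Space complexity: O(1).
Only a constant amount of auxiliary storage is used; nothing grows with n.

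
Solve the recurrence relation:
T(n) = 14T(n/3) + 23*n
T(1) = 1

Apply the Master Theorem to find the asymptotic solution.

a=14, b=3, f(n)=23*n. log_3(14) = 2.402. Case 1 of Master Theorem: T(n) = O(n^2.402).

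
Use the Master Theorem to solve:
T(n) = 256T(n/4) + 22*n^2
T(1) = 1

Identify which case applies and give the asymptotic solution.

a=256, b=4, f(n)=22*n^2.
log_4(256) = 4 > 2.
Since f(n) = O(n^2) is polynomially smaller than n^4, Case 1 applies.
T(n) = Theta(n^4).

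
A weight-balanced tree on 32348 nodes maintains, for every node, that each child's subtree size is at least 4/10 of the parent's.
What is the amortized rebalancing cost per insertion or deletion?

With balance ratio 4/10, tree height is O(log_{10/4}(32348)) = O(log n). A rebalance at a node of size s costs O(s) but requires Omega(s) updates in that subtree to retrigger. Summed over the O(log n) ancestors of the touched leaf, amortized rebalancing is O(log n).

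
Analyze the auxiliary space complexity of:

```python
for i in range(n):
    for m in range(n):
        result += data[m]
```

Space complexity: O(1).
Only a constant amount of auxiliary storage is used; nothing grows with n.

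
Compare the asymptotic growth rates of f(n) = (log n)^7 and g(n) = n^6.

g(n) = n^6 grows faster: any positive polynomial dominates any polylog.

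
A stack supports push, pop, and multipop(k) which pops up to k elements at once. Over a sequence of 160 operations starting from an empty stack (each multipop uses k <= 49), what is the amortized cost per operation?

Each element is pushed exactly once and popped at most once (whether by pop or as part of a multipop). So the total number of individual pops over the whole sequence is at most the number of pushes, which is at most 160. Total work <= 2 * 160, hence O(1) amortized per operation.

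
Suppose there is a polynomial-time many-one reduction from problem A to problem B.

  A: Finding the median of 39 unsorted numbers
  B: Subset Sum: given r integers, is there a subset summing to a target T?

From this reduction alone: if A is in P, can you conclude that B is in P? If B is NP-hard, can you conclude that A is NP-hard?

A poly-time reduction A <=_p B transfers tractability DOWN (B easy => A easy) and hardness UP (A hard => B hard), not the reverse.
From A in P, the reduction alone does NOT give B in P: any problem in P trivially reduces to SAT, yet SAT is not known to be in P.
From B NP-hard, the reduction alone does NOT give A NP-hard: again, easy problems reduce to hard ones.
(Here in fact A is P and B is NP-complete.)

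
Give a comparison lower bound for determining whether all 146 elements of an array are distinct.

In the algebraic decision-tree model, the YES region for element distinctness on 146 elements has 146! connected components (one per ordering). Ben-Or's theorem then gives a lower bound of Omega(log(n!)) = Omega(n log n).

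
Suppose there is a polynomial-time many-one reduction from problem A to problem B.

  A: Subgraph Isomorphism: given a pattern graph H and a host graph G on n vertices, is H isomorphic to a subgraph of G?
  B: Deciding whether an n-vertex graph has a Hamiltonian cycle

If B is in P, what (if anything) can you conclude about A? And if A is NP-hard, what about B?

A poly-time reduction A <=_p B means any A-instance can be transformed to a B-instance in poly time.
If B is in P: compose the reduction with B's poly-time algorithm to solve A in poly time, so A is in P.
If A is NP-hard: every NP problem reduces to A, which reduces to B; composing reductions, every NP problem reduces to B, so B is NP-hard.
(Here in fact A is NP-complete and B is NP-complete.)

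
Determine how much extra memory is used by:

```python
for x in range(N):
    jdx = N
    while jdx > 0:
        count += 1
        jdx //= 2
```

Space complexity: O(1).
Only a constant amount of auxiliary storage is used; nothing grows with n.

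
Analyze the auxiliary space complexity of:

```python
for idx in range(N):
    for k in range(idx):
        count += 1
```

Space complexity: O(1).
Only a constant amount of auxiliary storage is used; nothing grows with n.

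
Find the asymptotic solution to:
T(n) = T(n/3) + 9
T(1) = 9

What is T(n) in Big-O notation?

Each step divides n by 3 and adds 9. After log_3(n) steps, T(n) = O(log n).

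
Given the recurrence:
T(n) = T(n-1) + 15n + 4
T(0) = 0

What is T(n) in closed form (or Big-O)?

Dominant term in sum is 15*sum(i, i=1..n) = 15*n*(n+1)/2 = O(n^2).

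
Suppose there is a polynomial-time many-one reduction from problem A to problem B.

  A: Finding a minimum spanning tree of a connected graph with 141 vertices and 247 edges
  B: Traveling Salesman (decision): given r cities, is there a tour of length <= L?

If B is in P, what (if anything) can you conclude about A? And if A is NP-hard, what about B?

A poly-time reduction A <=_p B means any A-instance can be transformed to a B-instance in poly time.
If B is in P: compose the reduction with B's poly-time algorithm to solve A in poly time, so A is in P.
If A is NP-hard: every NP problem reduces to A, which reduces to B; composing reductions, every NP problem reduces to B, so B is NP-hard.
(Here in fact A is P and B is NP-complete.)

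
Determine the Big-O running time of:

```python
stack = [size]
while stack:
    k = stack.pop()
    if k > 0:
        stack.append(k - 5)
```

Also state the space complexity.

Time complexity: O(n).
Space complexity: O(1).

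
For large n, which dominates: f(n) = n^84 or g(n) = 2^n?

g(n) = 2^n grows faster: any exponential with base > 1 dominates every polynomial.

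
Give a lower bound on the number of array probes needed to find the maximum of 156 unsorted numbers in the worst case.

Adversary: any unprobed cell could hold a value larger than everything seen so far. If fewer than 156 cells are probed, the adversary places the max in an unprobed cell. So all 156 cells must be examined; together with 156-1 comparisons this is tight.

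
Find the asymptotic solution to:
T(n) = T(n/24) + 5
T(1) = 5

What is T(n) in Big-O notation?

Each step divides n by 24 and adds 5. After log_24(n) steps, T(n) = O(log n).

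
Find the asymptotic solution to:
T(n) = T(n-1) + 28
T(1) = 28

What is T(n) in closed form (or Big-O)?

Unrolling: T(n) = T(n-1) + 28 = T(n-2) + 2*28 = ... = T(1) + (n-1)*28 = 28 + (n-1)*28 = 28n.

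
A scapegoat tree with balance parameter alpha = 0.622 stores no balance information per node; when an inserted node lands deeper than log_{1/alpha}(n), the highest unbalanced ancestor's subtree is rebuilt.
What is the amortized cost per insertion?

Search/insert path is O(log n). A rebuild of a subtree of size s costs O(s), but with alpha = 0.622 at least Omega(s) insertions must have occurred in that subtree since its last rebuild. Charging O(1) of the rebuild to each such insertion gives O(log n) amortized.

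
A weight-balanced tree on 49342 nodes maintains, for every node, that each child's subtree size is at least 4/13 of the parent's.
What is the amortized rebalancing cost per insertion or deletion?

With balance ratio 4/13, tree height is O(log_{13/4}(49342)) = O(log n). A rebalance at a node of size s costs O(s) but requires Omega(s) updates in that subtree to retrigger. Summed over the O(log n) ancestors of the touched leaf, amortized rebalancing is O(log n).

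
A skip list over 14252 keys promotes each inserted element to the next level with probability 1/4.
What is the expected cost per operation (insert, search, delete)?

Expected number of levels is O(log_4(14252)) = O(log n). A search visits O(1) expected nodes per level over O(log n) levels. Insert/delete are a search plus O(1) pointer updates per level. Expected O(log n) per operation.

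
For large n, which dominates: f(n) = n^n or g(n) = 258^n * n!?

g(n) = 258^n * n! grows faster: by Stirling n! ~ sqrt(2 pi n)(n/e)^n, so 258^n n! / n^n ~ (258/e)^n sqrt(2 pi n) -> infinity since 258/e > 1.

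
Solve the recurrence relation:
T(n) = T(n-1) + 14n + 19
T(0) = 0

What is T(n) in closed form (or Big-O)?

Dominant term in sum is 14*sum(i, i=1..n) = 14*n*(n+1)/2 = O(n^2).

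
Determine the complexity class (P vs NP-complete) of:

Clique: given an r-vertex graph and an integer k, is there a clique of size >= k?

This problem is NP-complete: complement of Independent Set / Vertex Cover (with k part of the input).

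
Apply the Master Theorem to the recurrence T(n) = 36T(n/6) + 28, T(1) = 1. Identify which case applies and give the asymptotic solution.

a=36, b=6, f(n)=28.
log_6(36) = 2 > 0.
Since f(n) = O(n^0) is polynomially smaller than n^2, Case 1 applies.
T(n) = Theta(n^2).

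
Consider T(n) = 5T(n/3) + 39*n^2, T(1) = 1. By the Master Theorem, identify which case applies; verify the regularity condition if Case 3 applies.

a=5, b=3, f(n)=39*n^2.
log_3(5) = 1.465 < 2.
f(n) = Omega(n^(1.465+epsilon)) for some epsilon > 0, so Case 3 is the candidate.
Regularity: a*f(n/b) = 5*39*(n/3)^2 = (5/9)*39*n^2 <= c*f(n) with c = 5/9 < 1. Satisfied.
Case 3: T(n) = Theta(n^2).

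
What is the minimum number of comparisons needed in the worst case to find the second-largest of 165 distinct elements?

Lower bound: finding the max needs 165-1 comparisons. By the adversary weight-doubling argument, the max must personally win >= ceil(log_2(165)) = 8 comparisons; the 2nd-largest is among those 8 losers, needing 8-1 more comparisons. Total >= 165-1 + 8-1 = 171. A balanced knockout tournament achieves this.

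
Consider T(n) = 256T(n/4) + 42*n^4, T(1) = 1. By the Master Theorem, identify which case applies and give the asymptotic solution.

a=256, b=4, f(n)=42*n^4.
log_4(256) = 4, so n^(log_b(a)) = n^4.
f(n) = Theta(n^4), so Case 2 applies.
T(n) = Theta(n^4 log n).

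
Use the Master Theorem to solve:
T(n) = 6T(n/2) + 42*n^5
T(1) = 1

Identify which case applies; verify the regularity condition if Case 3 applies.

a=6, b=2, f(n)=42*n^5.
log_2(6) = 2.585 < 5.
f(n) = Omega(n^(2.585+epsilon)) for some epsilon > 0, so Case 3 is the candidate.
Regularity: a*f(n/b) = 6*42*(n/2)^5 = (6/32)*42*n^5 <= c*f(n) with c = 6/32 < 1. Satisfied.
Case 3: T(n) = Theta(n^5).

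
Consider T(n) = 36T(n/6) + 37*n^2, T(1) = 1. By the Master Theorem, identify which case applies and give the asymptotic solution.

a=36, b=6, f(n)=37*n^2.
log_6(36) = 2, so n^(log_b(a)) = n^2.
f(n) = Theta(n^2), so Case 2 applies.
T(n) = Theta(n^2 log n).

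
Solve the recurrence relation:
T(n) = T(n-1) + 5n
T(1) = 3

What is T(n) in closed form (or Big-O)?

Unrolling: T(n) = 3 + 5*(2 + 3 + ... + n) = 3 + 5*(n(n+1)/2 - 1) = O(n^2).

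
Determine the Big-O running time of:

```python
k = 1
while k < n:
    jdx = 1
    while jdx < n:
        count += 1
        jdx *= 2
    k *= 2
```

Time complexity: O(log^2 n).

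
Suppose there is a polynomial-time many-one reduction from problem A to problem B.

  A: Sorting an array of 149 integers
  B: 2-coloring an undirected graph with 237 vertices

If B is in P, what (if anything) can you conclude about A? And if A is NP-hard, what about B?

A poly-time reduction A <=_p B means any A-instance can be transformed to a B-instance in poly time.
If B is in P: compose the reduction with B's poly-time algorithm to solve A in poly time, so A is in P.
If A is NP-hard: every NP problem reduces to A, which reduces to B; composing reductions, every NP problem reduces to B, so B is NP-hard.
(Here in fact A is P and B is P.)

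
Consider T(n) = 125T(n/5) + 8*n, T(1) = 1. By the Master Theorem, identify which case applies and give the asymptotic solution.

a=125, b=5, f(n)=8*n.
log_5(125) = 3 > 1.
Since f(n) = O(n^1) is polynomially smaller than n^3, Case 1 applies.
T(n) = Theta(n^3).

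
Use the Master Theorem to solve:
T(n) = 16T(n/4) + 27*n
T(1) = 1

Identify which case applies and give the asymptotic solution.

a=16, b=4, f(n)=27*n.
log_4(16) = 2 > 1.
Since f(n) = O(n^1) is polynomially smaller than n^2, Case 1 applies.
T(n) = Theta(n^2).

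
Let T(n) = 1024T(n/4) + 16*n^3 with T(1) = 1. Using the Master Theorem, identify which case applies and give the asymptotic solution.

a=1024, b=4, f(n)=16*n^3.
log_4(1024) = 5 > 3.
Since f(n) = O(n^3) is polynomially smaller than n^5, Case 1 applies.
T(n) = Theta(n^5).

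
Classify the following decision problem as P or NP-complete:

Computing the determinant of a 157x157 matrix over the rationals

This problem is in P: Gaussian elimination runs in O(n^3).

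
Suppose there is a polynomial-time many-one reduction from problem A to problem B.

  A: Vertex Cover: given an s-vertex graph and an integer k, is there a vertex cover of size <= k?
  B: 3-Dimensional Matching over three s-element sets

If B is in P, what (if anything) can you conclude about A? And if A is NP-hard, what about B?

A poly-time reduction A <=_p B means any A-instance can be transformed to a B-instance in poly time.
If B is in P: compose the reduction with B's poly-time algorithm to solve A in poly time, so A is in P.
If A is NP-hard: every NP problem reduces to A, which reduces to B; composing reductions, every NP problem reduces to B, so B is NP-hard.
(Here in fact A is NP-complete and B is NP-complete.)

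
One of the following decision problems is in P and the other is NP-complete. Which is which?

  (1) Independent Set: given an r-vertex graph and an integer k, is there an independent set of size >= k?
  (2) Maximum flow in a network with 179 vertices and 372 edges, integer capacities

(1) is NP-complete: complement of Clique (with k part of the input).
(2) is P: Edmonds-Karp / push-relabel run in polynomial time.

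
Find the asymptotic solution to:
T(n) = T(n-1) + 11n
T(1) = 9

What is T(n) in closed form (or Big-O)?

Unrolling: T(n) = 9 + 11*(2 + 3 + ... + n) = 9 + 11*(n(n+1)/2 - 1) = O(n^2).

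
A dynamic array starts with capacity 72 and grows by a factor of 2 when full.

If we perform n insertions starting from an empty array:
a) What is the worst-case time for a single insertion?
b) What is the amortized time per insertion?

(a) Worst-case single insertion: O(n) -- when the array is full at capacity c, the resize copies all c elements, and c can be Theta(n).
(b) Resizes happen at sizes 72, 144, 288, ... Total copy cost for n insertions: 72 + 144 + ... = O(n) (geometric series with ratio 1/2). Amortized cost per insertion: O(n)/n = O(1).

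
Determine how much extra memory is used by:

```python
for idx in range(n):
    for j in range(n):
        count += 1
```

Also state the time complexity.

Space complexity: O(1).
Only a constant amount of auxiliary storage is used; nothing grows with n.
Time complexity: O(n^2).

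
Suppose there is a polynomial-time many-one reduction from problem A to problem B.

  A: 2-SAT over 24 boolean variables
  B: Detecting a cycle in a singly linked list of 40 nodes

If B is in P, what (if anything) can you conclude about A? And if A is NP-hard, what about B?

A poly-time reduction A <=_p B means any A-instance can be transformed to a B-instance in poly time.
If B is in P: compose the reduction with B's poly-time algorithm to solve A in poly time, so A is in P.
If A is NP-hard: every NP problem reduces to A, which reduces to B; composing reductions, every NP problem reduces to B, so B is NP-hard.
(Here in fact A is P and B is P.)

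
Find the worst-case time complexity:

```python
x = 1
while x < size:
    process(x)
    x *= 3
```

Time complexity: O(log n).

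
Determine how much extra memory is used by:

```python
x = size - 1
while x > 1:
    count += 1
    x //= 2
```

Space complexity: O(1).
Only a constant amount of auxiliary storage is used; nothing grows with n.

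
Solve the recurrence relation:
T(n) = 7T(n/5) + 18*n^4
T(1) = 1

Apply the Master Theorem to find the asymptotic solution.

a=7, b=5, f(n)=18*n^4. log_5(7) = 1.209 < 4. Case 3: T(n) = O(n^4).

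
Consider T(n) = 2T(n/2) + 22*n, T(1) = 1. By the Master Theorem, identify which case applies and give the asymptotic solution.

a=2, b=2, f(n)=22*n.
log_2(2) = 1, so n^(log_b(a)) = n.
f(n) = Theta(n), so Case 2 applies.
T(n) = Theta(n log n).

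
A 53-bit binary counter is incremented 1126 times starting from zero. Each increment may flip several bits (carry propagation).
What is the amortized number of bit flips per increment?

Bit i flips on every 2^i-th increment, so over 1126 increments bit i flips floor(1126/2^i) times. Summing over i: total flips < 2 * 1126. Amortized: < 2 = O(1) per increment.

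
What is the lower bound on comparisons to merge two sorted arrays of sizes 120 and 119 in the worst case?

Adversary: with |120 - 119| <= 1 the inputs can be fully interleaved so that every adjacent pair in the merged output comes from different arrays. Then each of the 238 adjacent pairs must be directly compared, or the algorithm cannot determine their relative order. Standard merge meets this bound.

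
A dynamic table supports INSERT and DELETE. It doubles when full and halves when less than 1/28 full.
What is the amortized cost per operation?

Using potential function Phi = |2*num_items - table_size| when load > 1/2, and Phi = table_size/2 - num_items otherwise. The gap of 1/28 vs 1/2 for shrinking prevents thrashing. Both insert and delete have O(1) amortized cost.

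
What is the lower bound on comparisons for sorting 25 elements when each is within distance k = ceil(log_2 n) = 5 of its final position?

Partition the 25 positions into floor(n/k) blocks of k = 5 consecutive positions; any permutation within a block keeps every element within k of its final position, so there are at least (k!)^(n/k) distinguishable inputs. Lower bound: log_2((k!)^(n/k)) = (n/k) * log_2(k!) = Theta(n log k); with k = ceil(log_2 n), this is Omega(n log log n).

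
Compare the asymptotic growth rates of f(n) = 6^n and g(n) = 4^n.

f(n) = 6^n grows faster: (6/4)^n -> infinity since 6/4 > 1.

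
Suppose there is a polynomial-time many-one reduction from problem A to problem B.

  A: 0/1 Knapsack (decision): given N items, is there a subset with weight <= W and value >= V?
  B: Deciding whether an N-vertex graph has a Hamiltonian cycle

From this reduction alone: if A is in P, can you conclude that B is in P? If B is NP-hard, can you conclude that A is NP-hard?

A poly-time reduction A <=_p B transfers tractability DOWN (B easy => A easy) and hardness UP (A hard => B hard), not the reverse.
From A in P, the reduction alone does NOT give B in P: any problem in P trivially reduces to SAT, yet SAT is not known to be in P.
From B NP-hard, the reduction alone does NOT give A NP-hard: again, easy problems reduce to hard ones.
(Here in fact A is NP-complete and B is NP-complete.)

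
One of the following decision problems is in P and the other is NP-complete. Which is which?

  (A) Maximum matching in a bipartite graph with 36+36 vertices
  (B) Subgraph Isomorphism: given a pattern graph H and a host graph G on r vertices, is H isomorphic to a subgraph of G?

(A) is P: Hopcroft-Karp runs in O(E sqrt(V)).
(B) is NP-complete: generalizes Clique and Hamiltonian Path (pattern size is part of the input).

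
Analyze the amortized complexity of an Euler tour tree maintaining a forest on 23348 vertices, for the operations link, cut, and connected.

An Euler tour tree stores each tree's Euler tour as a balanced BST keyed by tour position. On 23348 vertices: link concatenates two tours via O(1) splits/joins of size <= 2*23348 (O(log n)); cut splits the tour at the two occurrences of the edge (O(log n)); connected compares BST roots (O(log n) to find the root). All O(log n) amortized.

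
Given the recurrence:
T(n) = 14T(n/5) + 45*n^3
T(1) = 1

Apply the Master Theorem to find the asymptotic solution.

a=14, b=5, f(n)=45*n^3. log_5(14) = 1.64 < 3. Case 3: T(n) = O(n^3).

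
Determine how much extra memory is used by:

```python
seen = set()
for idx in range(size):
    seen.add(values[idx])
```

Space complexity: O(n).
Auxiliary storage grows linearly with the input size n in the worst case.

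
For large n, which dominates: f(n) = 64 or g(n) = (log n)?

g(n) = (log n) grows faster: any unbounded function dominates a constant.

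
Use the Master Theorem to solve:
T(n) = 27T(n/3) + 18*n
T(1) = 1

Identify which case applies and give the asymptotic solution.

a=27, b=3, f(n)=18*n.
log_3(27) = 3 > 1.
Since f(n) = O(n^1) is polynomially smaller than n^3, Case 1 applies.
T(n) = Theta(n^3).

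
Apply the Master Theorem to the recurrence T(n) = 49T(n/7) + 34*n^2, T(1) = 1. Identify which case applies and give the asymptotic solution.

a=49, b=7, f(n)=34*n^2.
log_7(49) = 2, so n^(log_b(a)) = n^2.
f(n) = Theta(n^2), so Case 2 applies.
T(n) = Theta(n^2 log n).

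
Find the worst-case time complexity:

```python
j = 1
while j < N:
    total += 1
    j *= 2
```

Time complexity: O(log n).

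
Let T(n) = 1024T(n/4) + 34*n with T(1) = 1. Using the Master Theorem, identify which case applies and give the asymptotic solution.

a=1024, b=4, f(n)=34*n.
log_4(1024) = 5 > 1.
Since f(n) = O(n^1) is polynomially smaller than n^5, Case 1 applies.
T(n) = Theta(n^5).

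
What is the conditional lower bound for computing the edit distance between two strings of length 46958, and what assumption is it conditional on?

Under SETH (the Strong Exponential Time Hypothesis), edit distance on length-46958 strings cannot be computed in O(n^(2-epsilon)) time for any epsilon > 0 (Backurs-Indyk). The reduction is from CNF-SAT via the orthogonal vectors problem.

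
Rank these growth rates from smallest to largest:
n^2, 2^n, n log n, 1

Ordered by growth rate: 1 < n log n < n^2 < 2^n.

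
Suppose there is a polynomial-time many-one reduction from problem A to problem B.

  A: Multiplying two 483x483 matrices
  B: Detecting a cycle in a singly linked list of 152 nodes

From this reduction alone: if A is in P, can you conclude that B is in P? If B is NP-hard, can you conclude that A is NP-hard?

A poly-time reduction A <=_p B transfers tractability DOWN (B easy => A easy) and hardness UP (A hard => B hard), not the reverse.
From A in P, the reduction alone does NOT give B in P: any problem in P trivially reduces to SAT, yet SAT is not known to be in P.
From B NP-hard, the reduction alone does NOT give A NP-hard: again, easy problems reduce to hard ones.
(Here in fact A is P and B is P.)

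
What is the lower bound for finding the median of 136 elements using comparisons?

To find the median of 136 elements, every element must be compared at least once, so the lower bound is Omega(n). The BFPRT algorithm achieves O(n), making this tight.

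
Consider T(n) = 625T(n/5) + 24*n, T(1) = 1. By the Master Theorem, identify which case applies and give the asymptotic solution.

a=625, b=5, f(n)=24*n.
log_5(625) = 4 > 1.
Since f(n) = O(n^1) is polynomially smaller than n^4, Case 1 applies.
T(n) = Theta(n^4).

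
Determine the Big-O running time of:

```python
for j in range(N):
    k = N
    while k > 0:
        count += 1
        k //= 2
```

Time complexity: O(n log n).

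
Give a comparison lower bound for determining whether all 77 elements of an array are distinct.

In the algebraic decision-tree model, the YES region for element distinctness on 77 elements has 77! connected components (one per ordering). Ben-Or's theorem then gives a lower bound of Omega(log(n!)) = Omega(n log n).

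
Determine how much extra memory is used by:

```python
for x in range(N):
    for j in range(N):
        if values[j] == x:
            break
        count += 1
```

Space complexity: O(1).
Only a constant amount of auxiliary storage is used; nothing grows with n.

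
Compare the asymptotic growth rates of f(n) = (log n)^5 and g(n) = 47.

f(n) = (log n)^5 grows faster: any unbounded function dominates a constant.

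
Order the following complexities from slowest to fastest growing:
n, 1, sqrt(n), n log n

Ordered by growth rate: 1 < sqrt(n) < n < n log n.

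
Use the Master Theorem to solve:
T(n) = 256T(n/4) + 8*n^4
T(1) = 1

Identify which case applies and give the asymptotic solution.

a=256, b=4, f(n)=8*n^4.
log_4(256) = 4, so n^(log_b(a)) = n^4.
f(n) = Theta(n^4), so Case 2 applies.
T(n) = Theta(n^4 log n).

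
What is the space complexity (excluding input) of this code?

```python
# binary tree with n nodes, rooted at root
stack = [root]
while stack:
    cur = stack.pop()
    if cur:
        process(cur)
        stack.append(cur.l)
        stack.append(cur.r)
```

Space complexity: O(n).
Auxiliary storage grows linearly with the input size n in the worst case.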